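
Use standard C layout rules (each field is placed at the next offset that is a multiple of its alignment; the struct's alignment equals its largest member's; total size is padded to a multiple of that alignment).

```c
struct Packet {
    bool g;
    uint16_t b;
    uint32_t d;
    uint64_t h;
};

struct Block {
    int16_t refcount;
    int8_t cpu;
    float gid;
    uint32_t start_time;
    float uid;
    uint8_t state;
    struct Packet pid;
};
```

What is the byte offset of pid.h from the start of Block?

Packet: g at 0 (size 1, align 1) → ends 1; pad 1 to align 2 for b; b at 2 (size 2, align 2) → ends 4; d at 4 (size 4, align 4) → ends 8; h at 8 (size 8, align 8) → ends 16; total 16 bytes, alignment 8
refcount at 0 (size 2, align 2) → ends 2
cpu at 2 (size 1, align 1) → ends 3
pad 1 to align 4 for gid
gid at 4 (size 4, align 4) → ends 8
start_time at 8 (size 4, align 4) → ends 12
uid at 12 (size 4, align 4) → ends 16
state at 16 (size 1, align 1) → ends 17
pad 7 to align 8 for pid
pid at 24 (size 16, align 8) → ends 40
within Packet: h at 8
24 + 8 = 32

32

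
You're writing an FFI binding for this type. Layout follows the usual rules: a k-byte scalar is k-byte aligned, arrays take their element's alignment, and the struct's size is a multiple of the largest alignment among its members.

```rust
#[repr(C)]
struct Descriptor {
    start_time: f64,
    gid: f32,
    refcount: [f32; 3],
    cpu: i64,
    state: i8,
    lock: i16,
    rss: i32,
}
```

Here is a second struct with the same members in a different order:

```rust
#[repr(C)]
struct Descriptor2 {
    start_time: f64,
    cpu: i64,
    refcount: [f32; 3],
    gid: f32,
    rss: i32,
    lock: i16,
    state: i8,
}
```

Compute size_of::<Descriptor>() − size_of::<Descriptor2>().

0

@0: start_time [8B, align 8] → 8
@8: gid [4B, align 4] → 12
@12: refcount [12B, align 4] → 24
@24: cpu [8B, align 8] → 32
@32: state [1B, align 1] → 33
+1 pad (align 2)
@34: lock [2B, align 2] → 36
@36: rss [4B, align 4] → 40
size 40, align 8
— Descriptor2 —
@0: start_time [8B, align 8] → 8
@8: cpu [8B, align 8] → 16
@16: refcount [12B, align 4] → 28
@28: gid [4B, align 4] → 32
@32: rss [4B, align 4] → 36
@36: lock [2B, align 2] → 38
@38: state [1B, align 1] → 39
+1 tail pad (align 8)
size 40, align 8
40 − 40 = 0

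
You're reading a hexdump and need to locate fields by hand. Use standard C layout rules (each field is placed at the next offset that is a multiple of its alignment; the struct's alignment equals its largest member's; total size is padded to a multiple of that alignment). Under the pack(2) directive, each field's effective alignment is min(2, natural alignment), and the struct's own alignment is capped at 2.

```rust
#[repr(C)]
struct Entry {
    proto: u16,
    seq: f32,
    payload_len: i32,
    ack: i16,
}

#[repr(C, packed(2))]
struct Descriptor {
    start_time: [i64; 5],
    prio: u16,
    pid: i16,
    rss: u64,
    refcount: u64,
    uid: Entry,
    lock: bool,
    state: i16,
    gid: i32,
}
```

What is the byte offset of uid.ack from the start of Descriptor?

Entry: 0..2  proto  (2B, 2-aligned); 2..4  -- padding (2B); 4..8  seq  (4B, 4-aligned); 8..12  payload_len  (4B, 4-aligned); 12..14  ack  (2B, 2-aligned); 14..16  -- tail padding (2B); sizeof = 16, alignof = 4
0..40  start_time  (40B, 2-aligned)
40..42  prio  (2B, 2-aligned)
42..44  pid  (2B, 2-aligned)
44..52  rss  (8B, 2-aligned)
52..60  refcount  (8B, 2-aligned)
60..76  uid  (16B, 2-aligned)
within Entry: ack at 12
60 + 12 = 72

72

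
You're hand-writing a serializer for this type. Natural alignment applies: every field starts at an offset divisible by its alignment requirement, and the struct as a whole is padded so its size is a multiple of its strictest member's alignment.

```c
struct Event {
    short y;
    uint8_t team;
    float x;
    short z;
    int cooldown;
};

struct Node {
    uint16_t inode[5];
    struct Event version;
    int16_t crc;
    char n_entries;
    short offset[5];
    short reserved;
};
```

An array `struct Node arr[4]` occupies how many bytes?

Event: 0..2  y  (2B, 2-aligned); 2..3  team  (1B, 1-aligned); 3..4  -- padding (1B); 4..8  x  (4B, 4-aligned); 8..10  z  (2B, 2-aligned); 10..12  -- padding (2B); 12..16  cooldown  (4B, 4-aligned); sizeof = 16, alignof = 4
0..10  inode  (10B, 2-aligned)
10..12  -- padding (2B)
12..28  version  (16B, 4-aligned)
28..30  crc  (2B, 2-aligned)
30..31  n_entries  (1B, 1-aligned)
31..32  -- padding (1B)
32..42  offset  (10B, 2-aligned)
42..44  reserved  (2B, 2-aligned)
sizeof = 44, alignof = 4
array of 4: 4 × 44 = 176

176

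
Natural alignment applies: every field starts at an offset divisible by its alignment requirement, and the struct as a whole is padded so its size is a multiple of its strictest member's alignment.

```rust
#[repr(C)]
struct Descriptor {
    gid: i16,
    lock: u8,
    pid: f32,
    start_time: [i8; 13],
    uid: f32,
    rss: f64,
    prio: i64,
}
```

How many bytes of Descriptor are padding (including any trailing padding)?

0..2  gid  (2B, 2-aligned)
2..3  lock  (1B, 1-aligned)
3..4  -- padding (1B)
4..8  pid  (4B, 4-aligned)
8..21  start_time  (13B, 1-aligned)
21..24  -- padding (3B)
24..28  uid  (4B, 4-aligned)
28..32  -- padding (4B)
32..40  rss  (8B, 8-aligned)
40..48  prio  (8B, 8-aligned)
sizeof = 48, alignof = 8
data bytes 40, size 48 → padding 8

8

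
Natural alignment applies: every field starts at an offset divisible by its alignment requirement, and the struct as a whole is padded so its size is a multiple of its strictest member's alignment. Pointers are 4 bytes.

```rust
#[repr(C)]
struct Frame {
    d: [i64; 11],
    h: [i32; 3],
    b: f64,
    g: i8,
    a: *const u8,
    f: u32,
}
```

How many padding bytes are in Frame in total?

11

@0: d [88B, align 8] → 88
@88: h [12B, align 4] → 100
+4 pad (align 8)
@104: b [8B, align 8] → 112
@112: g [1B, align 1] → 113
+3 pad (align 4)
@116: a [4B, align 4] → 120
@120: f [4B, align 4] → 124
+4 tail pad (align 8)
size 128, align 8
data bytes 117, size 128 → padding 11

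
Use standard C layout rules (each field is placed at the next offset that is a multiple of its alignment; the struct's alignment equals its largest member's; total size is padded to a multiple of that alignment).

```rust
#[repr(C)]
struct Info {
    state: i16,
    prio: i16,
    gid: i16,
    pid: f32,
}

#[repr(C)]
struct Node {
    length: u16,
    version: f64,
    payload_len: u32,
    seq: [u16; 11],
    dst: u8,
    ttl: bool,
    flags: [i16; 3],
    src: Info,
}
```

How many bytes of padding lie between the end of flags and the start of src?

2

Info: @0: state [2B, align 2] → 2; @2: prio [2B, align 2] → 4; @4: gid [2B, align 2] → 6; +2 pad (align 4); @8: pid [4B, align 4] → 12; size 12, align 4
@0: length [2B, align 2] → 2
+6 pad (align 8)
@8: version [8B, align 8] → 16
@16: payload_len [4B, align 4] → 20
@20: seq [22B, align 2] → 42
@42: dst [1B, align 1] → 43
@43: ttl [1B, align 1] → 44
@44: flags [6B, align 2] → 50
+2 pad (align 4)
@52: src [12B, align 4] → 64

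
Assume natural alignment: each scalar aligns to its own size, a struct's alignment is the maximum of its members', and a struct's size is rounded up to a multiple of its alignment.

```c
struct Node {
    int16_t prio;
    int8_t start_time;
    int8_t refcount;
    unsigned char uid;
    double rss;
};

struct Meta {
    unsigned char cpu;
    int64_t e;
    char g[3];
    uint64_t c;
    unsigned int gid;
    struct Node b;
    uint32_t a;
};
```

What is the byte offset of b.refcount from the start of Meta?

Node: 0..2  prio  (2B, 2-aligned); 2..3  start_time  (1B, 1-aligned); 3..4  refcount  (1B, 1-aligned); 4..5  uid  (1B, 1-aligned); 5..8  -- padding (3B); 8..16  rss  (8B, 8-aligned); sizeof = 16, alignof = 8
0..1  cpu  (1B, 1-aligned)
1..8  -- padding (7B)
8..16  e  (8B, 8-aligned)
16..19  g  (3B, 1-aligned)
19..24  -- padding (5B)
24..32  c  (8B, 8-aligned)
32..36  gid  (4B, 4-aligned)
36..40  -- padding (4B)
40..56  b  (16B, 8-aligned)
within Node: refcount at 3
40 + 3 = 43

43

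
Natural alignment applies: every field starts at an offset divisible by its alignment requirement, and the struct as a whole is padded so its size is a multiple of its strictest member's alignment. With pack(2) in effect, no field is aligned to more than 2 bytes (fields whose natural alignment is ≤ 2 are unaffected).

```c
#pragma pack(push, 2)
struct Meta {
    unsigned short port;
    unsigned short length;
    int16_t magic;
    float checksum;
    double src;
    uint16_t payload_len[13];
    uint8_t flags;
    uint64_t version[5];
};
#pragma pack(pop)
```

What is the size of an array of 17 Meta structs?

1462

port at 0 (size 2, align 2) → ends 2
length at 2 (size 2, align 2) → ends 4
magic at 4 (size 2, align 2) → ends 6
checksum at 6 (size 4, align 2) → ends 10
src at 10 (size 8, align 2) → ends 18
payload_len at 18 (size 26, align 2) → ends 44
flags at 44 (size 1, align 1) → ends 45
pad 1 to align 2 for version
version at 46 (size 40, align 2) → ends 86
total 86 bytes, alignment 2
array of 17: 17 × 86 = 1462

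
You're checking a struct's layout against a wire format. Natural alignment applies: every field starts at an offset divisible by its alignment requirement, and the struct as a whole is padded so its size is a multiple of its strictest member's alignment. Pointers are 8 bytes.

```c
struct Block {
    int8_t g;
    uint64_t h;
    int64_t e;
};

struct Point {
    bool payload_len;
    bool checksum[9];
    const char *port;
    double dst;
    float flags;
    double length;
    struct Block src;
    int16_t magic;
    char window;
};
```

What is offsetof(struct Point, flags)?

32

Block: g at 0 (size 1, align 1) → ends 1; pad 7 to align 8 for h; h at 8 (size 8, align 8) → ends 16; e at 16 (size 8, align 8) → ends 24; total 24 bytes, alignment 8
payload_len at 0 (size 1, align 1) → ends 1
checksum at 1 (size 9, align 1) → ends 10
pad 6 to align 8 for port
port at 16 (size 8, align 8) → ends 24
dst at 24 (size 8, align 8) → ends 32
flags at 32 (size 4, align 4) → ends 36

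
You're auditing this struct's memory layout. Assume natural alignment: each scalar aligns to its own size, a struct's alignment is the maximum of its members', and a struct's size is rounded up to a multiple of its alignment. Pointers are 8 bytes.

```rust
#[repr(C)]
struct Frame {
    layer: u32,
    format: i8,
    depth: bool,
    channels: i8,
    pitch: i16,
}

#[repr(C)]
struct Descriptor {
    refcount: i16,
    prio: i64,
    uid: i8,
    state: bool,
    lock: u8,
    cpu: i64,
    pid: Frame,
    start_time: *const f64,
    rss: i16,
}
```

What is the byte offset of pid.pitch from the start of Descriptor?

40

Frame: layer at 0 (size 4, align 4) → ends 4; format at 4 (size 1, align 1) → ends 5; depth at 5 (size 1, align 1) → ends 6; channels at 6 (size 1, align 1) → ends 7; pad 1 to align 2 for pitch; pitch at 8 (size 2, align 2) → ends 10; tail pad 2 to reach multiple of 4; total 12 bytes, alignment 4
refcount at 0 (size 2, align 2) → ends 2
pad 6 to align 8 for prio
prio at 8 (size 8, align 8) → ends 16
uid at 16 (size 1, align 1) → ends 17
state at 17 (size 1, align 1) → ends 18
lock at 18 (size 1, align 1) → ends 19
pad 5 to align 8 for cpu
cpu at 24 (size 8, align 8) → ends 32
pid at 32 (size 12, align 4) → ends 44
within Frame: pitch at 8
32 + 8 = 40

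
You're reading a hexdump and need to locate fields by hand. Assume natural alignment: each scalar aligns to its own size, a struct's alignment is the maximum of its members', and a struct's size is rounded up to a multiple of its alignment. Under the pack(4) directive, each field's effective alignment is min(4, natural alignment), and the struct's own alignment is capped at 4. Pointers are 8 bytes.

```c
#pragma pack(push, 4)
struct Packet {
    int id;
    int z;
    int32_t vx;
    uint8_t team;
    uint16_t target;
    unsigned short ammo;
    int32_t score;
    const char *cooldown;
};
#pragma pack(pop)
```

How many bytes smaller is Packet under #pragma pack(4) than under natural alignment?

0

natural layout:
  id at 0 (size 4, align 4) → ends 4
  z at 4 (size 4, align 4) → ends 8
  vx at 8 (size 4, align 4) → ends 12
  team at 12 (size 1, align 1) → ends 13
  pad 1 to align 2 for target
  target at 14 (size 2, align 2) → ends 16
  ammo at 16 (size 2, align 2) → ends 18
  pad 2 to align 4 for score
  score at 20 (size 4, align 4) → ends 24
  cooldown at 24 (size 8, align 8) → ends 32
  total 32 bytes, alignment 8
packed(4) layout:
  id at 0 (size 4, align 4) → ends 4
  z at 4 (size 4, align 4) → ends 8
  vx at 8 (size 4, align 4) → ends 12
  team at 12 (size 1, align 1) → ends 13
  pad 1 to align 2 for target
  target at 14 (size 2, align 2) → ends 16
  ammo at 16 (size 2, align 2) → ends 18
  pad 2 to align 4 for score
  score at 20 (size 4, align 4) → ends 24
  cooldown at 24 (size 8, align 4) → ends 32
  total 32 bytes, alignment 4
32 − 32 = 0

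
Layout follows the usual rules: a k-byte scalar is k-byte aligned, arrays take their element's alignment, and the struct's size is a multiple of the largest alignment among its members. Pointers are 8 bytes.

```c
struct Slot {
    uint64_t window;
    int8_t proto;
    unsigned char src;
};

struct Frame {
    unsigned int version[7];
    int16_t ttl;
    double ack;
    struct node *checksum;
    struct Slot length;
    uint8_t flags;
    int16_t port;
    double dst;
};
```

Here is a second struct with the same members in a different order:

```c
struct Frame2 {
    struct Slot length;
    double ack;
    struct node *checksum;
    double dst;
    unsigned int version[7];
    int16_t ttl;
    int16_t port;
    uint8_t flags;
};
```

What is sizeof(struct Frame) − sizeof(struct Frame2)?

Slot: window at 0 (size 8, align 8) → ends 8; proto at 8 (size 1, align 1) → ends 9; src at 9 (size 1, align 1) → ends 10; tail pad 6 to reach multiple of 8; total 16 bytes, alignment 8
version at 0 (size 28, align 4) → ends 28
ttl at 28 (size 2, align 2) → ends 30
pad 2 to align 8 for ack
ack at 32 (size 8, align 8) → ends 40
checksum at 40 (size 8, align 8) → ends 48
length at 48 (size 16, align 8) → ends 64
flags at 64 (size 1, align 1) → ends 65
pad 1 to align 2 for port
port at 66 (size 2, align 2) → ends 68
pad 4 to align 8 for dst
dst at 72 (size 8, align 8) → ends 80
total 80 bytes, alignment 8
— Frame2 —
length at 0 (size 16, align 8) → ends 16
ack at 16 (size 8, align 8) → ends 24
checksum at 24 (size 8, align 8) → ends 32
dst at 32 (size 8, align 8) → ends 40
version at 40 (size 28, align 4) → ends 68
ttl at 68 (size 2, align 2) → ends 70
port at 70 (size 2, align 2) → ends 72
flags at 72 (size 1, align 1) → ends 73
tail pad 7 to reach multiple of 8
total 80 bytes, alignment 8
80 − 80 = 0

0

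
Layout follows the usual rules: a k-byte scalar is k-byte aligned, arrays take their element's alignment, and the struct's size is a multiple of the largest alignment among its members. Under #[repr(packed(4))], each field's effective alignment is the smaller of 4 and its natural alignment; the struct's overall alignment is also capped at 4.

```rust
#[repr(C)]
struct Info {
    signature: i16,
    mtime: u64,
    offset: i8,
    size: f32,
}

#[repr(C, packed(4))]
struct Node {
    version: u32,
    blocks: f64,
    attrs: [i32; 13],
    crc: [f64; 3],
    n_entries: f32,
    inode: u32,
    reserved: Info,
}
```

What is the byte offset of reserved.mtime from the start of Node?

104

Info: signature at 0 (size 2, align 2) → ends 2; pad 6 to align 8 for mtime; mtime at 8 (size 8, align 8) → ends 16; offset at 16 (size 1, align 1) → ends 17; pad 3 to align 4 for size; size at 20 (size 4, align 4) → ends 24; total 24 bytes, alignment 8
version at 0 (size 4, align 4) → ends 4
blocks at 4 (size 8, align 4) → ends 12
attrs at 12 (size 52, align 4) → ends 64
crc at 64 (size 24, align 4) → ends 88
n_entries at 88 (size 4, align 4) → ends 92
inode at 92 (size 4, align 4) → ends 96
reserved at 96 (size 24, align 4) → ends 120
within Info: mtime at 8
96 + 8 = 104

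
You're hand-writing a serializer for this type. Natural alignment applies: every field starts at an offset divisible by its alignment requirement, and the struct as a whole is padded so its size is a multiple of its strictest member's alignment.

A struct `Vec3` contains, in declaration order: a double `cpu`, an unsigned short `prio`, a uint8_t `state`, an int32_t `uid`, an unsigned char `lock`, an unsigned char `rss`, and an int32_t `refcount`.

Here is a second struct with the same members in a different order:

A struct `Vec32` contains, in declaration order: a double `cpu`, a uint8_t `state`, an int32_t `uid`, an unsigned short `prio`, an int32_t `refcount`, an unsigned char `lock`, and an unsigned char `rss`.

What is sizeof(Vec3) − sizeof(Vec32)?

0..8  cpu  (8B, 8-aligned)
8..10  prio  (2B, 2-aligned)
10..11  state  (1B, 1-aligned)
11..12  -- padding (1B)
12..16  uid  (4B, 4-aligned)
16..17  lock  (1B, 1-aligned)
17..18  rss  (1B, 1-aligned)
18..20  -- padding (2B)
20..24  refcount  (4B, 4-aligned)
sizeof = 24, alignof = 8
— Vec32 —
0..8  cpu  (8B, 8-aligned)
8..9  state  (1B, 1-aligned)
9..12  -- padding (3B)
12..16  uid  (4B, 4-aligned)
16..18  prio  (2B, 2-aligned)
18..20  -- padding (2B)
20..24  refcount  (4B, 4-aligned)
24..25  lock  (1B, 1-aligned)
25..26  rss  (1B, 1-aligned)
26..32  -- tail padding (6B)
sizeof = 32, alignof = 8
24 − 32 = -8

-8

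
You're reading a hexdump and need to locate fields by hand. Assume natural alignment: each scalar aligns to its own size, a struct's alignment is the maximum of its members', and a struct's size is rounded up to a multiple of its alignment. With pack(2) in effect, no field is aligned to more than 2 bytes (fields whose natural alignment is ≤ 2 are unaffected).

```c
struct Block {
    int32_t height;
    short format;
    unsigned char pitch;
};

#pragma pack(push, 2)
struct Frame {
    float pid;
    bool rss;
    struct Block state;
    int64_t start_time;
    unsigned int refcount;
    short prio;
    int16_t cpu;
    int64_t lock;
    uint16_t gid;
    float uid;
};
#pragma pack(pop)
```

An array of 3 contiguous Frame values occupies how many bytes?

132

Block: @0: height [4B, align 4] → 4; @4: format [2B, align 2] → 6; @6: pitch [1B, align 1] → 7; +1 tail pad (align 4); size 8, align 4
@0: pid [4B, align 2] → 4
@4: rss [1B, align 1] → 5
+1 pad (align 2)
@6: state [8B, align 2] → 14
@14: start_time [8B, align 2] → 22
@22: refcount [4B, align 2] → 26
@26: prio [2B, align 2] → 28
@28: cpu [2B, align 2] → 30
@30: lock [8B, align 2] → 38
@38: gid [2B, align 2] → 40
@40: uid [4B, align 2] → 44
size 44, align 2
array of 3: 3 × 44 = 132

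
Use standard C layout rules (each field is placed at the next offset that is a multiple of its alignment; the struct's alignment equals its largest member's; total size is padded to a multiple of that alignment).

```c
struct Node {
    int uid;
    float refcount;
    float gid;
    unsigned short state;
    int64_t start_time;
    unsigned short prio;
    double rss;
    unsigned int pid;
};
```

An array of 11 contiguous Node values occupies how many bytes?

uid at 0 (size 4, align 4) → ends 4
refcount at 4 (size 4, align 4) → ends 8
gid at 8 (size 4, align 4) → ends 12
state at 12 (size 2, align 2) → ends 14
pad 2 to align 8 for start_time
start_time at 16 (size 8, align 8) → ends 24
prio at 24 (size 2, align 2) → ends 26
pad 6 to align 8 for rss
rss at 32 (size 8, align 8) → ends 40
pid at 40 (size 4, align 4) → ends 44
tail pad 4 to reach multiple of 8
total 48 bytes, alignment 8
array of 11: 11 × 48 = 528

528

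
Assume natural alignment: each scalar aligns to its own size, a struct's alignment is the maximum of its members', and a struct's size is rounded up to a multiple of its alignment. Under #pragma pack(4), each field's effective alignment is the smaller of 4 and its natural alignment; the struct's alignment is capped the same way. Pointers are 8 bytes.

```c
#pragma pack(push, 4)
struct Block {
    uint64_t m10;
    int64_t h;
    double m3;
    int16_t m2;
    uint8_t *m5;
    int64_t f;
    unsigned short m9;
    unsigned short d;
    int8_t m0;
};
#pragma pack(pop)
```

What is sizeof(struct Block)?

52

0..8  m10  (8B, 4-aligned)
8..16  h  (8B, 4-aligned)
16..24  m3  (8B, 4-aligned)
24..26  m2  (2B, 2-aligned)
26..28  -- padding (2B)
28..36  m5  (8B, 4-aligned)
36..44  f  (8B, 4-aligned)
44..46  m9  (2B, 2-aligned)
46..48  d  (2B, 2-aligned)
48..49  m0  (1B, 1-aligned)
49..52  -- tail padding (3B)
sizeof = 52, alignof = 4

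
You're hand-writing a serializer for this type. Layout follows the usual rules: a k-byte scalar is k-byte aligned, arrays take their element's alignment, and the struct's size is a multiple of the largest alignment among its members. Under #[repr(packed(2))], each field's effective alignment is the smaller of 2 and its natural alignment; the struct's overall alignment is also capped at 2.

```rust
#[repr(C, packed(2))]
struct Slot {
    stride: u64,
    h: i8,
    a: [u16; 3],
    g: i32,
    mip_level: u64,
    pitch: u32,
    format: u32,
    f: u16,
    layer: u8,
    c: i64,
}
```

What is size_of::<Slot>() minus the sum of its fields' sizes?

0..8  stride  (8B, 2-aligned)
8..9  h  (1B, 1-aligned)
9..10  -- padding (1B)
10..16  a  (6B, 2-aligned)
16..20  g  (4B, 2-aligned)
20..28  mip_level  (8B, 2-aligned)
28..32  pitch  (4B, 2-aligned)
32..36  format  (4B, 2-aligned)
36..38  f  (2B, 2-aligned)
38..39  layer  (1B, 1-aligned)
39..40  -- padding (1B)
40..48  c  (8B, 2-aligned)
sizeof = 48, alignof = 2
data bytes 46, size 48 → padding 2

2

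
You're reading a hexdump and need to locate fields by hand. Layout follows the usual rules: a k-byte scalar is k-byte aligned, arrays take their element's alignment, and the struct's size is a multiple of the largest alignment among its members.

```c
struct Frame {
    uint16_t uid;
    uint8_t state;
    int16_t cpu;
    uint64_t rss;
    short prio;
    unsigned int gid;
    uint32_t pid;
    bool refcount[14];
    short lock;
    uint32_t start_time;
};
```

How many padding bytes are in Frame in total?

uid at 0 (size 2, align 2) → ends 2
state at 2 (size 1, align 1) → ends 3
pad 1 to align 2 for cpu
cpu at 4 (size 2, align 2) → ends 6
pad 2 to align 8 for rss
rss at 8 (size 8, align 8) → ends 16
prio at 16 (size 2, align 2) → ends 18
pad 2 to align 4 for gid
gid at 20 (size 4, align 4) → ends 24
pid at 24 (size 4, align 4) → ends 28
refcount at 28 (size 14, align 1) → ends 42
lock at 42 (size 2, align 2) → ends 44
start_time at 44 (size 4, align 4) → ends 48
total 48 bytes, alignment 8
data bytes 43, size 48 → padding 5

5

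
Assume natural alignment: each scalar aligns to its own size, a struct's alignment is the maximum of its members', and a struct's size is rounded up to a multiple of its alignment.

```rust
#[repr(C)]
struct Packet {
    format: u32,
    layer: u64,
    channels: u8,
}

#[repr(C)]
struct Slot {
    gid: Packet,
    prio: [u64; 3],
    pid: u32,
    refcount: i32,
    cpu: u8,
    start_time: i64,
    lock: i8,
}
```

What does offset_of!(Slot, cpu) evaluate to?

Packet: 0..4  format  (4B, 4-aligned); 4..8  -- padding (4B); 8..16  layer  (8B, 8-aligned); 16..17  channels  (1B, 1-aligned); 17..24  -- tail padding (7B); sizeof = 24, alignof = 8
0..24  gid  (24B, 8-aligned)
24..48  prio  (24B, 8-aligned)
48..52  pid  (4B, 4-aligned)
52..56  refcount  (4B, 4-aligned)
56..57  cpu  (1B, 1-aligned)

56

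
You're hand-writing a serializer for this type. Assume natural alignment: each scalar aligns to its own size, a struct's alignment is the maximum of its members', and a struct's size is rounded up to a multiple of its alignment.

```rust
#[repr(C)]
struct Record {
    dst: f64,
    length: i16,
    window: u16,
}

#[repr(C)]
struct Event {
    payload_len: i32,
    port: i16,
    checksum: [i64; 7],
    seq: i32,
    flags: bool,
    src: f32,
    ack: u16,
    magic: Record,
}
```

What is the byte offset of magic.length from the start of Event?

88

Record: 0..8  dst  (8B, 8-aligned); 8..10  length  (2B, 2-aligned); 10..12  window  (2B, 2-aligned); 12..16  -- tail padding (4B); sizeof = 16, alignof = 8
0..4  payload_len  (4B, 4-aligned)
4..6  port  (2B, 2-aligned)
6..8  -- padding (2B)
8..64  checksum  (56B, 8-aligned)
64..68  seq  (4B, 4-aligned)
68..69  flags  (1B, 1-aligned)
69..72  -- padding (3B)
72..76  src  (4B, 4-aligned)
76..78  ack  (2B, 2-aligned)
78..80  -- padding (2B)
80..96  magic  (16B, 8-aligned)
within Record: length at 8
80 + 8 = 88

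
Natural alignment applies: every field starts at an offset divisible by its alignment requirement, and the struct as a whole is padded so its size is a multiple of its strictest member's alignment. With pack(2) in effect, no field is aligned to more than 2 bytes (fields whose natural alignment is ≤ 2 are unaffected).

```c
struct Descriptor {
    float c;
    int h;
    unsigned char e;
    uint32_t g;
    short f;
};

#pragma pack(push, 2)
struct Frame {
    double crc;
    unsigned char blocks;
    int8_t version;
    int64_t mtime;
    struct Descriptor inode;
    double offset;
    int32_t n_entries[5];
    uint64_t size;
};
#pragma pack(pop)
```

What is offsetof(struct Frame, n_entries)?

46

Descriptor: @0: c [4B, align 4] → 4; @4: h [4B, align 4] → 8; @8: e [1B, align 1] → 9; +3 pad (align 4); @12: g [4B, align 4] → 16; @16: f [2B, align 2] → 18; +2 tail pad (align 4); size 20, align 4
@0: crc [8B, align 2] → 8
@8: blocks [1B, align 1] → 9
@9: version [1B, align 1] → 10
@10: mtime [8B, align 2] → 18
@18: inode [20B, align 2] → 38
@38: offset [8B, align 2] → 46
@46: n_entries [20B, align 2] → 66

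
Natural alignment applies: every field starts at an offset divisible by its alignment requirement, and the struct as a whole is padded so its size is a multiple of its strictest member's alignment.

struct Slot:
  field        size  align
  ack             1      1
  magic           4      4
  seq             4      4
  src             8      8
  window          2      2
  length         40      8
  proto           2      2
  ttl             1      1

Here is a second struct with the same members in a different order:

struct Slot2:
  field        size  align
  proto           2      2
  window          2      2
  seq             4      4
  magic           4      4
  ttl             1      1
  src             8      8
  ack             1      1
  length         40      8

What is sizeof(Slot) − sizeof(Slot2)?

8

0..1  ack  (1B, 1-aligned)
1..4  -- padding (3B)
4..8  magic  (4B, 4-aligned)
8..12  seq  (4B, 4-aligned)
12..16  -- padding (4B)
16..24  src  (8B, 8-aligned)
24..26  window  (2B, 2-aligned)
26..32  -- padding (6B)
32..72  length  (40B, 8-aligned)
72..74  proto  (2B, 2-aligned)
74..75  ttl  (1B, 1-aligned)
75..80  -- tail padding (5B)
sizeof = 80, alignof = 8
— Slot2 —
0..2  proto  (2B, 2-aligned)
2..4  window  (2B, 2-aligned)
4..8  seq  (4B, 4-aligned)
8..12  magic  (4B, 4-aligned)
12..13  ttl  (1B, 1-aligned)
13..16  -- padding (3B)
16..24  src  (8B, 8-aligned)
24..25  ack  (1B, 1-aligned)
25..32  -- padding (7B)
32..72  length  (40B, 8-aligned)
sizeof = 72, alignof = 8
80 − 72 = 8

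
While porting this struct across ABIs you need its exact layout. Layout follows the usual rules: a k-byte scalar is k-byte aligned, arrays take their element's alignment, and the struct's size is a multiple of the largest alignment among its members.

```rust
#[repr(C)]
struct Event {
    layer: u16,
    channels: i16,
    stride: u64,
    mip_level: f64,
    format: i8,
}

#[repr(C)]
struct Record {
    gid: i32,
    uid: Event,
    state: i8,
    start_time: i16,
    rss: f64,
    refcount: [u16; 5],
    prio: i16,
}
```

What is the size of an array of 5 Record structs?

360

Event: @0: layer [2B, align 2] → 2; @2: channels [2B, align 2] → 4; +4 pad (align 8); @8: stride [8B, align 8] → 16; @16: mip_level [8B, align 8] → 24; @24: format [1B, align 1] → 25; +7 tail pad (align 8); size 32, align 8
@0: gid [4B, align 4] → 4
+4 pad (align 8)
@8: uid [32B, align 8] → 40
@40: state [1B, align 1] → 41
+1 pad (align 2)
@42: start_time [2B, align 2] → 44
+4 pad (align 8)
@48: rss [8B, align 8] → 56
@56: refcount [10B, align 2] → 66
@66: prio [2B, align 2] → 68
+4 tail pad (align 8)
size 72, align 8
array of 5: 5 × 72 = 360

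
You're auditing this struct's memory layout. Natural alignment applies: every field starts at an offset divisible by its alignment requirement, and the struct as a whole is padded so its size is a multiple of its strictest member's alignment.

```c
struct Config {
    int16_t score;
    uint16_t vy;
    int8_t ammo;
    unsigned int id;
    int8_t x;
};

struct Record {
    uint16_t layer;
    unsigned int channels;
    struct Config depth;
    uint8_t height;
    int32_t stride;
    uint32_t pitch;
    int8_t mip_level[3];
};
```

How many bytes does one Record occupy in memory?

Config: @0: score [2B, align 2] → 2; @2: vy [2B, align 2] → 4; @4: ammo [1B, align 1] → 5; +3 pad (align 4); @8: id [4B, align 4] → 12; @12: x [1B, align 1] → 13; +3 tail pad (align 4); size 16, align 4
@0: layer [2B, align 2] → 2
+2 pad (align 4)
@4: channels [4B, align 4] → 8
@8: depth [16B, align 4] → 24
@24: height [1B, align 1] → 25
+3 pad (align 4)
@28: stride [4B, align 4] → 32
@32: pitch [4B, align 4] → 36
@36: mip_level [3B, align 1] → 39
+1 tail pad (align 4)
size 40, align 4

40 bytes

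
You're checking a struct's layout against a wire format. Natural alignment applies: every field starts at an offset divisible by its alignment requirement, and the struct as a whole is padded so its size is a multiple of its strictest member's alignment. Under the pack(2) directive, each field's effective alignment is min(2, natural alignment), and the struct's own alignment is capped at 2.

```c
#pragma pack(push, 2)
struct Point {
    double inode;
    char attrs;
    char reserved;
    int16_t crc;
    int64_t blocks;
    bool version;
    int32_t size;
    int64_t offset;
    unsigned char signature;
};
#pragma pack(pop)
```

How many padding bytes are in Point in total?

2

inode at 0 (size 8, align 2) → ends 8
attrs at 8 (size 1, align 1) → ends 9
reserved at 9 (size 1, align 1) → ends 10
crc at 10 (size 2, align 2) → ends 12
blocks at 12 (size 8, align 2) → ends 20
version at 20 (size 1, align 1) → ends 21
pad 1 to align 2 for size
size at 22 (size 4, align 2) → ends 26
offset at 26 (size 8, align 2) → ends 34
signature at 34 (size 1, align 1) → ends 35
tail pad 1 to reach multiple of 2
total 36 bytes, alignment 2
data bytes 34, size 36 → padding 2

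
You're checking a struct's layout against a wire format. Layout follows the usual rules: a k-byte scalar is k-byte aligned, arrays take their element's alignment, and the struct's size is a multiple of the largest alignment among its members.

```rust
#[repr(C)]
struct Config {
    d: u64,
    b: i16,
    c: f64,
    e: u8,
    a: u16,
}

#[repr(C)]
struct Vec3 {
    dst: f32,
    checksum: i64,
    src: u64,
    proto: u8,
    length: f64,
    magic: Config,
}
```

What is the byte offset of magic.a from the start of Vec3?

Config: 0..8  d  (8B, 8-aligned); 8..10  b  (2B, 2-aligned); 10..16  -- padding (6B); 16..24  c  (8B, 8-aligned); 24..25  e  (1B, 1-aligned); 25..26  -- padding (1B); 26..28  a  (2B, 2-aligned); 28..32  -- tail padding (4B); sizeof = 32, alignof = 8
0..4  dst  (4B, 4-aligned)
4..8  -- padding (4B)
8..16  checksum  (8B, 8-aligned)
16..24  src  (8B, 8-aligned)
24..25  proto  (1B, 1-aligned)
25..32  -- padding (7B)
32..40  length  (8B, 8-aligned)
40..72  magic  (32B, 8-aligned)
within Config: a at 26
40 + 26 = 66

66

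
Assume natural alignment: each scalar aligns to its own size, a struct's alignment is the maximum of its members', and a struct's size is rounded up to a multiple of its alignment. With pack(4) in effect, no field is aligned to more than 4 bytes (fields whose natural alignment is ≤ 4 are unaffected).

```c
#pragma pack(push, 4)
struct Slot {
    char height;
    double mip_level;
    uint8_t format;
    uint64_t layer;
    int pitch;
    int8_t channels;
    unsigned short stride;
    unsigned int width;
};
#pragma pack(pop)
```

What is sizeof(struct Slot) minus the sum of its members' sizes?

height at 0 (size 1, align 1) → ends 1
pad 3 to align 4 for mip_level
mip_level at 4 (size 8, align 4) → ends 12
format at 12 (size 1, align 1) → ends 13
pad 3 to align 4 for layer
layer at 16 (size 8, align 4) → ends 24
pitch at 24 (size 4, align 4) → ends 28
channels at 28 (size 1, align 1) → ends 29
pad 1 to align 2 for stride
stride at 30 (size 2, align 2) → ends 32
width at 32 (size 4, align 4) → ends 36
total 36 bytes, alignment 4
data bytes 29, size 36 → padding 7

7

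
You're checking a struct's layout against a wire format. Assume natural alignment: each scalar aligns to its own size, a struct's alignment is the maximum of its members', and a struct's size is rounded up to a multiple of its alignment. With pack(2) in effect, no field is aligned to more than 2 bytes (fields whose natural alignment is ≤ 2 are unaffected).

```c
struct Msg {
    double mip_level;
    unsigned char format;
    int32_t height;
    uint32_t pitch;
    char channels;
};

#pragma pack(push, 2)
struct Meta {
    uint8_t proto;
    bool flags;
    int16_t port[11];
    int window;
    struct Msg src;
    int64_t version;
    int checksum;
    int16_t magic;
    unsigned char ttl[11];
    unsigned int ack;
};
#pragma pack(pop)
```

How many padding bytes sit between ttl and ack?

1

Msg: mip_level at 0 (size 8, align 8) → ends 8; format at 8 (size 1, align 1) → ends 9; pad 3 to align 4 for height; height at 12 (size 4, align 4) → ends 16; pitch at 16 (size 4, align 4) → ends 20; channels at 20 (size 1, align 1) → ends 21; tail pad 3 to reach multiple of 8; total 24 bytes, alignment 8
proto at 0 (size 1, align 1) → ends 1
flags at 1 (size 1, align 1) → ends 2
port at 2 (size 22, align 2) → ends 24
window at 24 (size 4, align 2) → ends 28
src at 28 (size 24, align 2) → ends 52
version at 52 (size 8, align 2) → ends 60
checksum at 60 (size 4, align 2) → ends 64
magic at 64 (size 2, align 2) → ends 66
ttl at 66 (size 11, align 1) → ends 77
pad 1 to align 2 for ack
ack at 78 (size 4, align 2) → ends 82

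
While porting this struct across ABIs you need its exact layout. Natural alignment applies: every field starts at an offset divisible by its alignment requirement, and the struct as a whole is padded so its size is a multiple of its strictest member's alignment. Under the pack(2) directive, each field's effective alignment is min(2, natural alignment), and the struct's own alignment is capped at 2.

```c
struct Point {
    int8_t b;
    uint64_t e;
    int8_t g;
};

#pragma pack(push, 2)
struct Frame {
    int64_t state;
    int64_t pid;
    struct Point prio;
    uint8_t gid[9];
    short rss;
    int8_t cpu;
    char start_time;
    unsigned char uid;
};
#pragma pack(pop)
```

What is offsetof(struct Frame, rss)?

Point: @0: b [1B, align 1] → 1; +7 pad (align 8); @8: e [8B, align 8] → 16; @16: g [1B, align 1] → 17; +7 tail pad (align 8); size 24, align 8
@0: state [8B, align 2] → 8
@8: pid [8B, align 2] → 16
@16: prio [24B, align 2] → 40
@40: gid [9B, align 1] → 49
+1 pad (align 2)
@50: rss [2B, align 2] → 52

50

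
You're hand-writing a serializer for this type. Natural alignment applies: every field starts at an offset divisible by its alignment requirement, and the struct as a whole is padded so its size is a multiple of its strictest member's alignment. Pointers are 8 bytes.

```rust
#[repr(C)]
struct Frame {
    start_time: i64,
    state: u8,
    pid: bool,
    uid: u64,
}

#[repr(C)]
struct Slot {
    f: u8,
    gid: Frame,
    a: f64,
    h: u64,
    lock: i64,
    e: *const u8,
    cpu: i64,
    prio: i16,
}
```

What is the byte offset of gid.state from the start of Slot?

Frame: 0..8  start_time  (8B, 8-aligned); 8..9  state  (1B, 1-aligned); 9..10  pid  (1B, 1-aligned); 10..16  -- padding (6B); 16..24  uid  (8B, 8-aligned); sizeof = 24, alignof = 8
0..1  f  (1B, 1-aligned)
1..8  -- padding (7B)
8..32  gid  (24B, 8-aligned)
within Frame: state at 8
8 + 8 = 16

16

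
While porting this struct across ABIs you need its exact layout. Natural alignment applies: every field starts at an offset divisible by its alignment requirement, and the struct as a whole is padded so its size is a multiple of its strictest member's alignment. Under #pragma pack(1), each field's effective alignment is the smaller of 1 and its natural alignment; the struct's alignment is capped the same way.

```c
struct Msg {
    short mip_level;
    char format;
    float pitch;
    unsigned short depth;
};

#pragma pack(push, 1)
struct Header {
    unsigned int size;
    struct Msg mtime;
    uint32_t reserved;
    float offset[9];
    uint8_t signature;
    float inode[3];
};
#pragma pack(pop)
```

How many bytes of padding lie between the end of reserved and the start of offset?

Msg: mip_level at 0 (size 2, align 2) → ends 2; format at 2 (size 1, align 1) → ends 3; pad 1 to align 4 for pitch; pitch at 4 (size 4, align 4) → ends 8; depth at 8 (size 2, align 2) → ends 10; tail pad 2 to reach multiple of 4; total 12 bytes, alignment 4
size at 0 (size 4, align 1) → ends 4
mtime at 4 (size 12, align 1) → ends 16
reserved at 16 (size 4, align 1) → ends 20
offset at 20 (size 36, align 1) → ends 56

0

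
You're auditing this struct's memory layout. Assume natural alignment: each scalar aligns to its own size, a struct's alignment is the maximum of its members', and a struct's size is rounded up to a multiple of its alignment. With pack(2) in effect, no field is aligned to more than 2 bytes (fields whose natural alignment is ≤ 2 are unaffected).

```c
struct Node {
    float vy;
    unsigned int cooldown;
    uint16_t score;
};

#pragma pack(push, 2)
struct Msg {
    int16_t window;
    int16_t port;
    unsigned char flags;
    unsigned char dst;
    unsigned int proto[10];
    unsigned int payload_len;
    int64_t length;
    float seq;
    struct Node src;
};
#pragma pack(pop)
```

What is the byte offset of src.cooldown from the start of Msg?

66

Node: @0: vy [4B, align 4] → 4; @4: cooldown [4B, align 4] → 8; @8: score [2B, align 2] → 10; +2 tail pad (align 4); size 12, align 4
@0: window [2B, align 2] → 2
@2: port [2B, align 2] → 4
@4: flags [1B, align 1] → 5
@5: dst [1B, align 1] → 6
@6: proto [40B, align 2] → 46
@46: payload_len [4B, align 2] → 50
@50: length [8B, align 2] → 58
@58: seq [4B, align 2] → 62
@62: src [12B, align 2] → 74
within Node: cooldown at 4
62 + 4 = 66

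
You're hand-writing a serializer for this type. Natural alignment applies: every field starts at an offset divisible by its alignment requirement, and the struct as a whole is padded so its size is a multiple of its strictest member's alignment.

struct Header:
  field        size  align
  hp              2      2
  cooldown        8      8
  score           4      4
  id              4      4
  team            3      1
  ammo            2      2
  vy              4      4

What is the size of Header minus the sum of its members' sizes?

0..2  hp  (2B, 2-aligned)
2..8  -- padding (6B)
8..16  cooldown  (8B, 8-aligned)
16..20  score  (4B, 4-aligned)
20..24  id  (4B, 4-aligned)
24..27  team  (3B, 1-aligned)
27..28  -- padding (1B)
28..30  ammo  (2B, 2-aligned)
30..32  -- padding (2B)
32..36  vy  (4B, 4-aligned)
36..40  -- tail padding (4B)
sizeof = 40, alignof = 8
data bytes 27, size 40 → padding 13

13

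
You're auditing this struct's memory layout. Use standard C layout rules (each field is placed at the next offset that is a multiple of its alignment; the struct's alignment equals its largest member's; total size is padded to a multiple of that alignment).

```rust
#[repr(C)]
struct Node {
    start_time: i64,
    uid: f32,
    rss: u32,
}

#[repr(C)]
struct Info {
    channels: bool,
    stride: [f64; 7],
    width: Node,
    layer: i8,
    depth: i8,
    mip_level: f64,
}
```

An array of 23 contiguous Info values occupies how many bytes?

2208

Node: 0..8  start_time  (8B, 8-aligned); 8..12  uid  (4B, 4-aligned); 12..16  rss  (4B, 4-aligned); sizeof = 16, alignof = 8
0..1  channels  (1B, 1-aligned)
1..8  -- padding (7B)
8..64  stride  (56B, 8-aligned)
64..80  width  (16B, 8-aligned)
80..81  layer  (1B, 1-aligned)
81..82  depth  (1B, 1-aligned)
82..88  -- padding (6B)
88..96  mip_level  (8B, 8-aligned)
sizeof = 96, alignof = 8
array of 23: 23 × 96 = 2208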